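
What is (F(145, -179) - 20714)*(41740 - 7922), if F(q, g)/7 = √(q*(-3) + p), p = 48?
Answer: -700506052 + 710178*I*√43 ≈ -7.0051e+8 + 4.657e+6*I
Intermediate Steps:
F(q, g) = 7*√(48 - 3*q) (F(q, g) = 7*√(q*(-3) + 48) = 7*√(-3*q + 48) = 7*√(48 - 3*q))
(F(145, -179) - 20714)*(41740 - 7922) = (7*√(48 - 3*145) - 20714)*(41740 - 7922) = (7*√(48 - 435) - 20714)*33818 = (7*√(-387) - 20714)*33818 = (7*(3*I*√43) - 20714)*33818 = (21*I*√43 - 20714)*33818 = (-20714 + 21*I*√43)*33818 = -700506052 + 710178*I*√43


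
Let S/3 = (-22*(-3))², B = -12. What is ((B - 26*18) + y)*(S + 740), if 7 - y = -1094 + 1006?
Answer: -5316080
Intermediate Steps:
S = 13068 (S = 3*(-22*(-3))² = 3*66² = 3*4356 = 13068)
y = 95 (y = 7 - (-1094 + 1006) = 7 - 1*(-88) = 7 + 88 = 95)
((B - 26*18) + y)*(S + 740) = ((-12 - 26*18) + 95)*(13068 + 740) = ((-12 - 468) + 95)*13808 = (-480 + 95)*13808 = -385*13808 = -5316080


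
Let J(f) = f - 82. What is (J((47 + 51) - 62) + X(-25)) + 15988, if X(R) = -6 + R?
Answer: 15911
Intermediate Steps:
J(f) = -82 + f
(J((47 + 51) - 62) + X(-25)) + 15988 = ((-82 + ((47 + 51) - 62)) + (-6 - 25)) + 15988 = ((-82 + (98 - 62)) - 31) + 15988 = ((-82 + 36) - 31) + 15988 = (-46 - 31) + 15988 = -77 + 15988 = 15911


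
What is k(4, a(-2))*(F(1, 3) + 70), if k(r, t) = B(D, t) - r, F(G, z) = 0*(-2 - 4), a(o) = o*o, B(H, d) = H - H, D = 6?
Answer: -280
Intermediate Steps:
B(H, d) = 0
a(o) = o²
F(G, z) = 0 (F(G, z) = 0*(-6) = 0)
k(r, t) = -r (k(r, t) = 0 - r = -r)
k(4, a(-2))*(F(1, 3) + 70) = (-1*4)*(0 + 70) = -4*70 = -280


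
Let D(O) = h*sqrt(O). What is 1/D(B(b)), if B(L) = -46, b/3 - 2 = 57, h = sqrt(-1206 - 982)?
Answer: -sqrt(25162)/50324 ≈ -0.0031521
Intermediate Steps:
h = 2*I*sqrt(547) (h = sqrt(-2188) = 2*I*sqrt(547) ≈ 46.776*I)
b = 177 (b = 6 + 3*57 = 6 + 171 = 177)
D(O) = 2*I*sqrt(547)*sqrt(O) (D(O) = (2*I*sqrt(547))*sqrt(O) = 2*I*sqrt(547)*sqrt(O))
1/D(B(b)) = 1/(2*I*sqrt(547)*sqrt(-46)) = 1/(2*I*sqrt(547)*(I*sqrt(46))) = 1/(-2*sqrt(25162)) = -sqrt(25162)/50324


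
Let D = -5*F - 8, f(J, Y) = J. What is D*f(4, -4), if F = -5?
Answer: 68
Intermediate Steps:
D = 17 (D = -5*(-5) - 8 = 25 - 8 = 17)
D*f(4, -4) = 17*4 = 68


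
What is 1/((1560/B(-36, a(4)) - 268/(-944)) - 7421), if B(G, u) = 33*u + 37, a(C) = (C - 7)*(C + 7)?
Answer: -62068/460681047 ≈ -0.00013473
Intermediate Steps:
a(C) = (-7 + C)*(7 + C)
B(G, u) = 37 + 33*u
1/((1560/B(-36, a(4)) - 268/(-944)) - 7421) = 1/((1560/(37 + 33*(-49 + 4²)) - 268/(-944)) - 7421) = 1/((1560/(37 + 33*(-49 + 16)) - 268*(-1/944)) - 7421) = 1/((1560/(37 + 33*(-33)) + 67/236) - 7421) = 1/((1560/(37 - 1089) + 67/236) - 7421) = 1/((1560/(-1052) + 67/236) - 7421) = 1/((1560*(-1/1052) + 67/236) - 7421) = 1/((-390/263 + 67/236) - 7421) = 1/(-74419/62068 - 7421) = 1/(-460681047/62068) = -62068/460681047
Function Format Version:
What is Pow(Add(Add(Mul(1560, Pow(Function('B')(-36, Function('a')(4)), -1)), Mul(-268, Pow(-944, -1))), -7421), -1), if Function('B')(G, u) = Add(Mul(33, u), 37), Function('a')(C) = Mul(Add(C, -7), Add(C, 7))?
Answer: Rational(-62068, 460681047) ≈ -0.00013473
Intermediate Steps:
Function('a')(C) = Mul(Add(-7, C), Add(7, C))
Function('B')(G, u) = Add(37, Mul(33, u))
Pow(Add(Add(Mul(1560, Pow(Function('B')(-36, Function('a')(4)), -1)), Mul(-268, Pow(-944, -1))), -7421), -1) = Pow(Add(Add(Mul(1560, Pow(Add(37, Mul(33, Add(-49, Pow(4, 2)))), -1)), Mul(-268, Pow(-944, -1))), -7421), -1) = Pow(Add(Add(Mul(1560, Pow(Add(37, Mul(33, Add(-49, 16))), -1)), Mul(-268, Rational(-1, 944))), -7421), -1) = Pow(Add(Add(Mul(1560, Pow(Add(37, Mul(33, -33)), -1)), Rational(67, 236)), -7421), -1) = Pow(Add(Add(Mul(1560, Pow(Add(37, -1089), -1)), Rational(67, 236)), -7421), -1) = Pow(Add(Add(Mul(1560, Pow(-1052, -1)), Rational(67, 236)), -7421), -1) = Pow(Add(Add(Mul(1560, Rational(-1, 1052)), Rational(67, 236)), -7421), -1) = Pow(Add(Add(Rational(-390, 263), Rational(67, 236)), -7421), -1) = Pow(Add(Rational(-74419, 62068), -7421), -1) = Pow(Rational(-460681047, 62068), -1) = Rational(-62068, 460681047)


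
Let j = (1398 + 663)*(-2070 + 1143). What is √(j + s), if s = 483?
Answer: 4*I*√119379 ≈ 1382.1*I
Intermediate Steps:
j = -1910547 (j = 2061*(-927) = -1910547)
√(j + s) = √(-1910547 + 483) = √(-1910064) = 4*I*√119379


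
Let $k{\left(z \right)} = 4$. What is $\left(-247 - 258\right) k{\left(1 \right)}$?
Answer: $-2020$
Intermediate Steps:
$\left(-247 - 258\right) k{\left(1 \right)} = \left(-247 - 258\right) 4 = \left(-505\right) 4 = -2020$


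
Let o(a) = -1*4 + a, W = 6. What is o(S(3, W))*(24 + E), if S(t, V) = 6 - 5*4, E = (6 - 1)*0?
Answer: -432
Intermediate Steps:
E = 0 (E = 5*0 = 0)
S(t, V) = -14 (S(t, V) = 6 - 20 = -14)
o(a) = -4 + a
o(S(3, W))*(24 + E) = (-4 - 14)*(24 + 0) = -18*24 = -432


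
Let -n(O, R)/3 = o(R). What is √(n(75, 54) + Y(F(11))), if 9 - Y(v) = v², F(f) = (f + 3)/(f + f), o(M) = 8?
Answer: 2*I*√466/11 ≈ 3.9249*I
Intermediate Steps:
n(O, R) = -24 (n(O, R) = -3*8 = -24)
F(f) = (3 + f)/(2*f) (F(f) = (3 + f)/((2*f)) = (3 + f)*(1/(2*f)) = (3 + f)/(2*f))
Y(v) = 9 - v²
√(n(75, 54) + Y(F(11))) = √(-24 + (9 - ((½)*(3 + 11)/11)²)) = √(-24 + (9 - ((½)*(1/11)*14)²)) = √(-24 + (9 - (7/11)²)) = √(-24 + (9 - 1*49/121)) = √(-24 + (9 - 49/121)) = √(-24 + 1040/121) = √(-1864/121) = 2*I*√466/11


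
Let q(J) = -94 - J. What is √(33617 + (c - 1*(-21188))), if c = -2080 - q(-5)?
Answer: √52814 ≈ 229.81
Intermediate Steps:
c = -1991 (c = -2080 - (-94 - 1*(-5)) = -2080 - (-94 + 5) = -2080 - 1*(-89) = -2080 + 89 = -1991)
√(33617 + (c - 1*(-21188))) = √(33617 + (-1991 - 1*(-21188))) = √(33617 + (-1991 + 21188)) = √(33617 + 19197) = √52814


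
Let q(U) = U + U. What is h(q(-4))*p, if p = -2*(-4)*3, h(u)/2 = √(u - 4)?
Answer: 96*I*√3 ≈ 166.28*I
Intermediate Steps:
q(U) = 2*U
h(u) = 2*√(-4 + u) (h(u) = 2*√(u - 4) = 2*√(-4 + u))
p = 24 (p = 8*3 = 24)
h(q(-4))*p = (2*√(-4 + 2*(-4)))*24 = (2*√(-4 - 8))*24 = (2*√(-12))*24 = (2*(2*I*√3))*24 = (4*I*√3)*24 = 96*I*√3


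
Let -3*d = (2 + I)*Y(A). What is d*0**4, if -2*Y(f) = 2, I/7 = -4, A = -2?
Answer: 0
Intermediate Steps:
I = -28 (I = 7*(-4) = -28)
Y(f) = -1 (Y(f) = -1/2*2 = -1)
d = -26/3 (d = -(2 - 28)*(-1)/3 = -(-26)*(-1)/3 = -1/3*26 = -26/3 ≈ -8.6667)
d*0**4 = -26/3*0**4 = -26/3*0 = 0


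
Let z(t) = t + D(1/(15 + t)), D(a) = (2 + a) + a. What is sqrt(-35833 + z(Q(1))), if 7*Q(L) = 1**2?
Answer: I*sqrt(4931776829)/371 ≈ 189.29*I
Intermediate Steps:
Q(L) = 1/7 (Q(L) = (1/7)*1**2 = (1/7)*1 = 1/7)
D(a) = 2 + 2*a
z(t) = 2 + t + 2/(15 + t) (z(t) = t + (2 + 2/(15 + t)) = 2 + t + 2/(15 + t))
sqrt(-35833 + z(Q(1))) = sqrt(-35833 + (2 + (2 + 1/7)*(15 + 1/7))/(15 + 1/7)) = sqrt(-35833 + (2 + (15/7)*(106/7))/(106/7)) = sqrt(-35833 + 7*(2 + 1590/49)/106) = sqrt(-35833 + (7/106)*(1688/49)) = sqrt(-35833 + 844/371) = sqrt(-13293199/371) = I*sqrt(4931776829)/371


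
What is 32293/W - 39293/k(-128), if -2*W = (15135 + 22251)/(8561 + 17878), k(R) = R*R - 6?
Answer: -4661394301685/102051318 ≈ -45677.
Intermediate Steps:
k(R) = -6 + R² (k(R) = R² - 6 = -6 + R²)
W = -6231/8813 (W = -(15135 + 22251)/(2*(8561 + 17878)) = -18693/26439 = -½*12462/8813 = -6231/8813 ≈ -0.70702)
32293/W - 39293/k(-128) = 32293/(-6231/8813) - 39293/(-6 + (-128)²) = 32293*(-8813/6231) - 39293/(-6 + 16384) = -284598209/6231 - 39293/16378 = -4661394301685/102051318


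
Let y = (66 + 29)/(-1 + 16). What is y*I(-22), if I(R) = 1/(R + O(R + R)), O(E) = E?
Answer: -19/198 ≈ -0.095960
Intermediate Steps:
I(R) = 1/(3*R) (I(R) = 1/(R + (R + R)) = 1/(R + 2*R) = 1/(3*R))
y = 19/3 (y = 95/15 = 95*(1/15) = 19/3 ≈ 6.3333)
y*I(-22) = 19*((⅓)/(-22))/3 = 19*((⅓)*(-1/22))/3 = (19/3)*(-1/66) = -19/198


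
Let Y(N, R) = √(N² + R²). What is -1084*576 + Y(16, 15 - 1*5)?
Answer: -624384 + 2*√89 ≈ -6.2437e+5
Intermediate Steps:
-1084*576 + Y(16, 15 - 1*5) = -1084*576 + √(16² + (15 - 1*5)²) = -624384 + √(256 + (15 - 5)²) = -624384 + √(256 + 10²) = -624384 + √(256 + 100) = -624384 + √356 = -624384 + 2*√89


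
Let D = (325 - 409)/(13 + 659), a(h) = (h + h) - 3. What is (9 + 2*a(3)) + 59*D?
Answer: 61/8 ≈ 7.6250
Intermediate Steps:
a(h) = -3 + 2*h (a(h) = 2*h - 3 = -3 + 2*h)
D = -1/8 (D = -84/672 = -84*1/672 = -1/8 ≈ -0.12500)
(9 + 2*a(3)) + 59*D = (9 + 2*(-3 + 2*3)) + 59*(-1/8) = (9 + 2*(-3 + 6)) - 59/8 = (9 + 2*3) - 59/8 = (9 + 6) - 59/8 = 15 - 59/8 = 61/8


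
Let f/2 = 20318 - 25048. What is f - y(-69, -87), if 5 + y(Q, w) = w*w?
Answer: -17024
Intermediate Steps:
y(Q, w) = -5 + w² (y(Q, w) = -5 + w*w = -5 + w²)
f = -9460 (f = 2*(20318 - 25048) = 2*(-4730) = -9460)
f - y(-69, -87) = -9460 - (-5 + (-87)²) = -9460 - (-5 + 7569) = -9460 - 1*7564 = -9460 - 7564 = -17024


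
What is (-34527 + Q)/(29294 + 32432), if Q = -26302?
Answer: -60829/61726 ≈ -0.98547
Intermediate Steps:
(-34527 + Q)/(29294 + 32432) = (-34527 - 26302)/(29294 + 32432) = -60829/61726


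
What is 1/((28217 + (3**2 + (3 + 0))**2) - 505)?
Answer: 1/27856 ≈ 3.5899e-5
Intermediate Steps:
1/((28217 + (3**2 + (3 + 0))**2) - 505) = 1/((28217 + (9 + 3)**2) - 505) = 1/((28217 + 12**2) - 505) = 1/((28217 + 144) - 505) = 1/(28361 - 505) = 1/27856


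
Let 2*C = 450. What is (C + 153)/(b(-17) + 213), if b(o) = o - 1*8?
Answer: 189/94 ≈ 2.0106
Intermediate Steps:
b(o) = -8 + o (b(o) = o - 8 = -8 + o)
C = 225 (C = (½)*450 = 225)
(C + 153)/(b(-17) + 213) = (225 + 153)/((-8 - 17) + 213) = 378/(-25 + 213) = 378/188 = 378*(1/188) = 189/94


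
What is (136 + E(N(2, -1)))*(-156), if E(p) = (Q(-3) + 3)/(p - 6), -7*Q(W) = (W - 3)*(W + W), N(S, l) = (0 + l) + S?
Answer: -148980/7 ≈ -21283.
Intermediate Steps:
N(S, l) = S + l (N(S, l) = l + S = S + l)
Q(W) = -2*W*(-3 + W)/7 (Q(W) = -(W - 3)*(W + W)/7 = -(-3 + W)*2*W/7 = -2*W*(-3 + W)/7)
E(p) = -15/(7*(-6 + p)) (E(p) = ((2/7)*(-3)*(3 - 1*(-3)) + 3)/(p - 6) = ((2/7)*(-3)*(3 + 3) + 3)/(-6 + p) = ((2/7)*(-3)*6 + 3)/(-6 + p) = (-36/7 + 3)/(-6 + p) = -15/(7*(-6 + p)))
(136 + E(N(2, -1)))*(-156) = (136 - 15/(-42 + 7*(2 - 1)))*(-156) = (136 - 15/(-42 + 7*1))*(-156) = (136 - 15/(-42 + 7))*(-156) = (136 - 15/(-35))*(-156) = (136 - 15*(-1/35))*(-156) = (136 + 3/7)*(-156) = (955/7)*(-156) = -148980/7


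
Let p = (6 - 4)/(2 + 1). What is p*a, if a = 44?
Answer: 88/3 ≈ 29.333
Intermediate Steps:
p = ⅔ (p = 2/3 = 2*(⅓) = ⅔ ≈ 0.66667)
p*a = (⅔)*44 = 88/3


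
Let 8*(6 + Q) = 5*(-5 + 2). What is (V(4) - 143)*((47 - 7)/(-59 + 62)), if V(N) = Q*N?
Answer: -6980/3 ≈ -2326.7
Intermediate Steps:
Q = -63/8 (Q = -6 + (5*(-5 + 2))/8 = -6 + (5*(-3))/8 = -6 + (1/8)*(-15) = -6 - 15/8 = -63/8 ≈ -7.8750)
V(N) = -63*N/8
(V(4) - 143)*((47 - 7)/(-59 + 62)) = (-63/8*4 - 143)*((47 - 7)/(-59 + 62)) = (-63/2 - 143)*(40/3) = -6980/3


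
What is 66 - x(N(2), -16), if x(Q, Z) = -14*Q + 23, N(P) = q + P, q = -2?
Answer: 43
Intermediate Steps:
N(P) = -2 + P
x(Q, Z) = 23 - 14*Q
66 - x(N(2), -16) = 66 - (23 - 14*(-2 + 2)) = 66 - (23 - 14*0) = 66 - (23 + 0) = 66 - 1*23 = 66 - 23 = 43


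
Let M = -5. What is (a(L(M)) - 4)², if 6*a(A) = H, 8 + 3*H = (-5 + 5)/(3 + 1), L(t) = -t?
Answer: 1600/81 ≈ 19.753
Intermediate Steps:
H = -8/3 (H = -8/3 + ((-5 + 5)/(3 + 1))/3 = -8/3 + (0/4)/3 = -8/3 + (0*(¼))/3 = -8/3 + (⅓)*0 = -8/3 + 0 = -8/3 ≈ -2.6667)
a(A) = -4/9 (a(A) = (⅙)*(-8/3) = -4/9)
(a(L(M)) - 4)² = (-4/9 - 4)² = (-40/9)² = 1600/81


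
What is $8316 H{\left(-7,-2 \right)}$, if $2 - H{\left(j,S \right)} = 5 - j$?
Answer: $-83160$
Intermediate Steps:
$H{\left(j,S \right)} = -3 + j$ ($H{\left(j,S \right)} = 2 - \left(5 - j\right) = 2 + \left(-5 + j\right) = -3 + j$)
$8316 H{\left(-7,-2 \right)} = 8316 \left(-3 - 7\right) = 8316 \left(-10\right) = -83160$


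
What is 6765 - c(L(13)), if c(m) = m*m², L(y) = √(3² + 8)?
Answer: 6765 - 17*√17 ≈ 6694.9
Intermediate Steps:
L(y) = √17 (L(y) = √(9 + 8) = √17)
c(m) = m³
6765 - c(L(13)) = 6765 - (√17)³ = 6765 - 17*√17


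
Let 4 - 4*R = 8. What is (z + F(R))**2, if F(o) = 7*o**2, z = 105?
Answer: 12544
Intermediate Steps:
R = -1 (R = 1 - 1/4*8 = 1 - 2 = -1)
(z + F(R))**2 = (105 + 7*(-1)**2)**2 = (105 + 7*1)**2 = (105 + 7)**2 = 112**2 = 12544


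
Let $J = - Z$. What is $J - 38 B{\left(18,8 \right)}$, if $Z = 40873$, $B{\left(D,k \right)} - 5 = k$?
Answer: $-41367$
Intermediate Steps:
$B{\left(D,k \right)} = 5 + k$
$J = -40873$ ($J = \left(-1\right) 40873 = -40873$)
$J - 38 B{\left(18,8 \right)} = -40873 - 38 \left(5 + 8\right) = -40873 - 38 \cdot 13 = -40873 - 494 = -41367$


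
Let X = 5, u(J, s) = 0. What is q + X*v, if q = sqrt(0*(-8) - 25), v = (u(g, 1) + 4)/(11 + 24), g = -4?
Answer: 4/7 + 5*I ≈ 0.57143 + 5.0*I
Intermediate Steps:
v = 4/35 (v = (0 + 4)/(11 + 24) = 4/35 ≈ 0.11429)
q = 5*I (q = sqrt(0 - 25) = sqrt(-25) = 5*I ≈ 5.0*I)
q + X*v = 5*I + 5*(4/35) = 5*I + 4/7 = 4/7 + 5*I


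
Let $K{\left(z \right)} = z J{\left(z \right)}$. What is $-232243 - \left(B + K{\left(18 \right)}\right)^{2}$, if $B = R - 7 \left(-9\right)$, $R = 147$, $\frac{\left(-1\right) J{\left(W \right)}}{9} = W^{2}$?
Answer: $-2733221527$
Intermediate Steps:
$J{\left(W \right)} = - 9 W^{2}$
$B = 210$ ($B = 147 - 7 \left(-9\right) = 147 - -63 = 147 + 63 = 210$)
$K{\left(z \right)} = - 9 z^{3}$ ($K{\left(z \right)} = z \left(- 9 z^{2}\right) = - 9 z^{3}$)
$-232243 - \left(B + K{\left(18 \right)}\right)^{2} = -232243 - \left(210 - 9 \cdot 18^{3}\right)^{2} = -232243 - \left(210 - 52488\right)^{2} = -232243 - \left(-52278\right)^{2} = -232243 - 2732989284 = -2733221527$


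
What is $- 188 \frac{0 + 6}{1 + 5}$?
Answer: $-188$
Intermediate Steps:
$- 188 \frac{0 + 6}{1 + 5} = - 188 \cdot \frac{6}{6} = - 188 \cdot 6 \cdot \frac{1}{6} = \left(-188\right) 1 = -188$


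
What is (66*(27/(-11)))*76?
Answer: -12312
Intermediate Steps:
(66*(27/(-11)))*76 = (66*(27*(-1/11)))*76 = (66*(-27/11))*76 = -162*76 = -12312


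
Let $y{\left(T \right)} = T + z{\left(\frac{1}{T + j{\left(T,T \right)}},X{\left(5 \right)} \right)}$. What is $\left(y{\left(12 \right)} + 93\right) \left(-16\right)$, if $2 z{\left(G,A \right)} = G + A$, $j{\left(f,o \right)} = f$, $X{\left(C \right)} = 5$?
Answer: $- \frac{5161}{3} \approx -1720.3$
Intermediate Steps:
$z{\left(G,A \right)} = \frac{A}{2} + \frac{G}{2}$ ($z{\left(G,A \right)} = \frac{G + A}{2} = \frac{A + G}{2} = \frac{A}{2} + \frac{G}{2}$)
$y{\left(T \right)} = \frac{5}{2} + T + \frac{1}{4 T}$ ($y{\left(T \right)} = T + \left(\frac{1}{2} \cdot 5 + \frac{1}{2 \left(T + T\right)}\right) = T + \left(\frac{5}{2} + \frac{1}{2 \cdot 2 T}\right) = T + \left(\frac{5}{2} + \frac{\frac{1}{2} \frac{1}{T}}{2}\right) = T + \left(\frac{5}{2} + \frac{1}{4 T}\right) = \frac{5}{2} + T + \frac{1}{4 T}$)
$\left(y{\left(12 \right)} + 93\right) \left(-16\right) = \left(\left(\frac{5}{2} + 12 + \frac{1}{4 \cdot 12}\right) + 93\right) \left(-16\right) = \left(\left(\frac{5}{2} + 12 + \frac{1}{4} \cdot \frac{1}{12}\right) + 93\right) \left(-16\right) = \left(\left(\frac{5}{2} + 12 + \frac{1}{48}\right) + 93\right) \left(-16\right) = \left(\frac{697}{48} + 93\right) \left(-16\right) = \frac{5161}{48} \left(-16\right) = - \frac{5161}{3}$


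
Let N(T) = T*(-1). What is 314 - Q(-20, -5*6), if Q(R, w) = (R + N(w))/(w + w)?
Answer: 1885/6 ≈ 314.17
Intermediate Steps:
N(T) = -T
Q(R, w) = (R - w)/(2*w) (Q(R, w) = (R - w)/(w + w) = (R - w)/((2*w)) = (R - w)*(1/(2*w)) = (R - w)/(2*w))
314 - Q(-20, -5*6) = 314 - (-20 - (-5)*6)/(2*((-5*6))) = 314 - (-20 - 1*(-30))/(2*(-30)) = 314 - (-1)*(-20 + 30)/(2*30) = 314 - (-1)*10/(2*30) = 314 - 1*(-1/6) = 314 + 1/6 = 1885/6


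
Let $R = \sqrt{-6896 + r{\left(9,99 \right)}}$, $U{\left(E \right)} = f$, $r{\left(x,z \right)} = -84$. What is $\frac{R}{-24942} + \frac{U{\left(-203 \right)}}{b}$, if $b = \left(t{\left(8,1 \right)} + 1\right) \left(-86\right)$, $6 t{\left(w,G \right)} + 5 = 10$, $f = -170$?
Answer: $\frac{510}{473} - \frac{i \sqrt{1745}}{12471} \approx 1.0782 - 0.0033496 i$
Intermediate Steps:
$U{\left(E \right)} = -170$
$t{\left(w,G \right)} = \frac{5}{6}$ ($t{\left(w,G \right)} = - \frac{5}{6} + \frac{1}{6} \cdot 10 = - \frac{5}{6} + \frac{5}{3} = \frac{5}{6}$)
$b = - \frac{473}{3}$ ($b = \left(\frac{5}{6} + 1\right) \left(-86\right) = \frac{11}{6} \left(-86\right) = - \frac{473}{3} \approx -157.67$)
$R = 2 i \sqrt{1745}$ ($R = \sqrt{-6896 - 84} = \sqrt{-6980} = 2 i \sqrt{1745} \approx 83.546 i$)
$\frac{R}{-24942} + \frac{U{\left(-203 \right)}}{b} = \frac{2 i \sqrt{1745}}{-24942} - \frac{170}{- \frac{473}{3}} = 2 i \sqrt{1745} \left(- \frac{1}{24942}\right) - - \frac{510}{473} = - \frac{i \sqrt{1745}}{12471} + \frac{510}{473} = \frac{510}{473} - \frac{i \sqrt{1745}}{12471}$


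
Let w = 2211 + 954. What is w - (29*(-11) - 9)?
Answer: 3493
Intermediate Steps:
w = 3165
w - (29*(-11) - 9) = 3165 - (29*(-11) - 9) = 3165 - (-319 - 9) = 3165 - 1*(-328) = 3165 + 328 = 3493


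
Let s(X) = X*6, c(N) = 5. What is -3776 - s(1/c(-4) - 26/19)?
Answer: -358054/95 ≈ -3769.0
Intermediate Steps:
s(X) = 6*X
-3776 - s(1/c(-4) - 26/19) = -3776 - 6*(1/5 - 26/19) = -3776 - 6*(1*(⅕) - 26*1/19) = -3776 - 6*(⅕ - 26/19) = -3776 - 6*(-111)/95 = -3776 - 1*(-666/95) = -3776 + 666/95 = -358054/95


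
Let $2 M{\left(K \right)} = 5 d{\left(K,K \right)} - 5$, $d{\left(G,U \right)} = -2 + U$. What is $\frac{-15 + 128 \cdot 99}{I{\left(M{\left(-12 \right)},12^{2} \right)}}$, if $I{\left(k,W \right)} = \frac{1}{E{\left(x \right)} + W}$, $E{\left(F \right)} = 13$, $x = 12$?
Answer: $1987149$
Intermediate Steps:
$M{\left(K \right)} = - \frac{15}{2} + \frac{5 K}{2}$ ($M{\left(K \right)} = \frac{5 \left(-2 + K\right) - 5}{2} = \frac{\left(-10 + 5 K\right) - 5}{2} = \frac{-15 + 5 K}{2} = - \frac{15}{2} + \frac{5 K}{2}$)
$I{\left(k,W \right)} = \frac{1}{13 + W}$
$\frac{-15 + 128 \cdot 99}{I{\left(M{\left(-12 \right)},12^{2} \right)}} = \frac{-15 + 128 \cdot 99}{\frac{1}{13 + 12^{2}}} = \frac{-15 + 12672}{\frac{1}{13 + 144}} = \frac{12657}{\frac{1}{157}} = 12657 \frac{1}{\frac{1}{157}} = 12657 \cdot 157 = 1987149$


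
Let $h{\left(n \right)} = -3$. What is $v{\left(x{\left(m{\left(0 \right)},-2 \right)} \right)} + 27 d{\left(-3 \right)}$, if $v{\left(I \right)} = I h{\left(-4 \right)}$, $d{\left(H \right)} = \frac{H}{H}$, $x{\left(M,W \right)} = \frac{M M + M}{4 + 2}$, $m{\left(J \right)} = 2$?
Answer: $24$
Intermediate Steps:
$x{\left(M,W \right)} = \frac{M}{6} + \frac{M^{2}}{6}$ ($x{\left(M,W \right)} = \frac{M^{2} + M}{6} = \left(M + M^{2}\right) \frac{1}{6} = \frac{M}{6} + \frac{M^{2}}{6}$)
$d{\left(H \right)} = 1$
$v{\left(I \right)} = - 3 I$ ($v{\left(I \right)} = I \left(-3\right) = - 3 I$)
$v{\left(x{\left(m{\left(0 \right)},-2 \right)} \right)} + 27 d{\left(-3 \right)} = - 3 \cdot \frac{1}{6} \cdot 2 \left(1 + 2\right) + 27 \cdot 1 = - 3 \cdot \frac{1}{6} \cdot 2 \cdot 3 + 27 = \left(-3\right) 1 + 27 = -3 + 27 = 24$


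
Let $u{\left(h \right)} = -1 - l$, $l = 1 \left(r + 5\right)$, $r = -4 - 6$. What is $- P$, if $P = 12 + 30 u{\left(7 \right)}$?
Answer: $-132$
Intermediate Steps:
$r = -10$ ($r = -4 - 6 = -10$)
$l = -5$ ($l = 1 \left(-10 + 5\right) = 1 \left(-5\right) = -5$)
$u{\left(h \right)} = 4$ ($u{\left(h \right)} = -1 - -5 = -1 + 5 = 4$)
$P = 132$ ($P = 12 + 30 \cdot 4 = 12 + 120 = 132$)
$- P = \left(-1\right) 132 = -132$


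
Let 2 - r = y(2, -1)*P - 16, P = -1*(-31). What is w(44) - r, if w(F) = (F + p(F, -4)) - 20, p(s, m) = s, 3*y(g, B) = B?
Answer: 119/3 ≈ 39.667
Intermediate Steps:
P = 31
y(g, B) = B/3
w(F) = -20 + 2*F (w(F) = (F + F) - 20 = 2*F - 20 = -20 + 2*F)
r = 85/3 (r = 2 - (((⅓)*(-1))*31 - 16) = 2 - (-⅓*31 - 16) = 2 - (-31/3 - 16) = 2 - 1*(-79/3) = 2 + 79/3 = 85/3 ≈ 28.333)
w(44) - r = (-20 + 2*44) - 1*85/3 = (-20 + 88) - 85/3 = 68 - 85/3 = 119/3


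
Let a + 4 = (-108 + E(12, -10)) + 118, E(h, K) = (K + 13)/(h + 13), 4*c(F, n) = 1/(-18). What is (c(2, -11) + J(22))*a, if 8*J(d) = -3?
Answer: -119/50 ≈ -2.3800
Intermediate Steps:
c(F, n) = -1/72 (c(F, n) = (¼)/(-18) = (¼)*(-1/18) = -1/72)
E(h, K) = (13 + K)/(13 + h)
J(d) = -3/8 (J(d) = (⅛)*(-3) = -3/8)
a = 153/25 (a = -4 + ((-108 + (13 - 10)/(13 + 12)) + 118) = -4 + ((-108 + 3/25) + 118) = -4 + (-2697/25 + 118) = -4 + 253/25 = 153/25 ≈ 6.1200)
(c(2, -11) + J(22))*a = (-1/72 - 3/8)*(153/25) = -7/18*153/25 = -119/50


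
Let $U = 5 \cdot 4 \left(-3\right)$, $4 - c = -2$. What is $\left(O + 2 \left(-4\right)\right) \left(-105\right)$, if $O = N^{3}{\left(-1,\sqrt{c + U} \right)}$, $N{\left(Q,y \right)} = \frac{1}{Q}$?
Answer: $945$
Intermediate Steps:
$c = 6$ ($c = 4 - -2 = 4 + 2 = 6$)
$U = -60$ ($U = 20 \left(-3\right) = -60$)
$O = -1$ ($O = \left(\frac{1}{-1}\right)^{3} = \left(-1\right)^{3} = -1$)
$\left(O + 2 \left(-4\right)\right) \left(-105\right) = \left(-1 + 2 \left(-4\right)\right) \left(-105\right) = \left(-1 - 8\right) \left(-105\right) = \left(-9\right) \left(-105\right) = 945$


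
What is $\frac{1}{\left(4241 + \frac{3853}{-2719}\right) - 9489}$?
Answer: $- \frac{2719}{14273165} \approx -0.0001905$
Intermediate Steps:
$\frac{1}{\left(4241 + \frac{3853}{-2719}\right) - 9489} = \frac{1}{\left(4241 + 3853 \left(- \frac{1}{2719}\right)\right) - 9489} = \frac{1}{\left(4241 - \frac{3853}{2719}\right) - 9489} = \frac{1}{\frac{11527426}{2719} - 9489} = \frac{1}{- \frac{14273165}{2719}} = - \frac{2719}{14273165}$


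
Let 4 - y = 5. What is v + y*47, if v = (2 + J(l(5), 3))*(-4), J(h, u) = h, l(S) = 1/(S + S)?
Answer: -277/5 ≈ -55.400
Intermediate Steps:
l(S) = 1/(2*S)
y = -1 (y = 4 - 1*5 = 4 - 5 = -1)
v = -42/5 (v = (2 + (½)/5)*(-4) = (2 + (½)*(⅕))*(-4) = (2 + ⅒)*(-4) = (21/10)*(-4) = -42/5 ≈ -8.4000)
v + y*47 = -42/5 - 1*47 = -42/5 - 47 = -277/5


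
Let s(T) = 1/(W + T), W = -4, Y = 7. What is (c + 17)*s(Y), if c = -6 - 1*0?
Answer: 11/3 ≈ 3.6667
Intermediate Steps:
c = -6 (c = -6 + 0 = -6)
s(T) = 1/(-4 + T)
(c + 17)*s(Y) = (-6 + 17)/(-4 + 7) = 11/3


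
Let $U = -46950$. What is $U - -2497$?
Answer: $-44453$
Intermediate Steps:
$U - -2497 = -46950 - -2497 = -46950 + 2497 = -44453$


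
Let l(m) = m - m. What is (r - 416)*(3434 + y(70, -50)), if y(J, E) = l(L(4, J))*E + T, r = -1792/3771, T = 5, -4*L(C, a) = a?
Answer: -5401045792/3771 ≈ -1.4323e+6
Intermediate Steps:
L(C, a) = -a/4
l(m) = 0
r = -1792/3771 (r = -1792*1/3771 = -1792/3771 ≈ -0.47521)
y(J, E) = 5 (y(J, E) = 0*E + 5 = 0 + 5 = 5)
(r - 416)*(3434 + y(70, -50)) = (-1792/3771 - 416)*(3434 + 5) = -1570528/3771*3439 = -5401045792/3771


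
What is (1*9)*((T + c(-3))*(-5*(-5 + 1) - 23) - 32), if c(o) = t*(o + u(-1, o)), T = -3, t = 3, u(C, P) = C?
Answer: 117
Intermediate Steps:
c(o) = -3 + 3*o (c(o) = 3*(o - 1) = 3*(-1 + o) = -3 + 3*o)
(1*9)*((T + c(-3))*(-5*(-5 + 1) - 23) - 32) = (1*9)*((-3 + (-3 + 3*(-3)))*(-5*(-5 + 1) - 23) - 32) = 9*((-3 + (-3 - 9))*(-5*(-4) - 23) - 32) = 9*((-3 - 12)*(20 - 23) - 32) = 9*(-15*(-3) - 32) = 9*(45 - 32) = 9*13 = 117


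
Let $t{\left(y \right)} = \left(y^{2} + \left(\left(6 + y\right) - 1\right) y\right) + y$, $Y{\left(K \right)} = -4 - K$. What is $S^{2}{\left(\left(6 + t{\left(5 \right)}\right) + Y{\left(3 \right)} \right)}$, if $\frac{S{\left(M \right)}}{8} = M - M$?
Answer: $0$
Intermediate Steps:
$t{\left(y \right)} = y + y^{2} + y \left(5 + y\right)$ ($t{\left(y \right)} = \left(y^{2} + \left(5 + y\right) y\right) + y = \left(y^{2} + y \left(5 + y\right)\right) + y = y + y^{2} + y \left(5 + y\right)$)
$S{\left(M \right)} = 0$ ($S{\left(M \right)} = 8 \left(M - M\right) = 8 \cdot 0 = 0$)
$S^{2}{\left(\left(6 + t{\left(5 \right)}\right) + Y{\left(3 \right)} \right)} = 0^{2} = 0$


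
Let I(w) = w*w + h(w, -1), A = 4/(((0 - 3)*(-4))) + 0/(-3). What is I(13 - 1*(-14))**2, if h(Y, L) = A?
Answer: 4787344/9 ≈ 5.3193e+5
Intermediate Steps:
A = 1/3 (A = 4/((-3*(-4))) + 0*(-1/3) = 4/12 + 0 = 4*(1/12) + 0 = 1/3 + 0 = 1/3 ≈ 0.33333)
h(Y, L) = 1/3
I(w) = 1/3 + w**2 (I(w) = w*w + 1/3 = w**2 + 1/3 = 1/3 + w**2)
I(13 - 1*(-14))**2 = (1/3 + (13 - 1*(-14))**2)**2 = (1/3 + (13 + 14)**2)**2 = (1/3 + 27**2)**2 = (1/3 + 729)**2 = (2188/3)**2 = 4787344/9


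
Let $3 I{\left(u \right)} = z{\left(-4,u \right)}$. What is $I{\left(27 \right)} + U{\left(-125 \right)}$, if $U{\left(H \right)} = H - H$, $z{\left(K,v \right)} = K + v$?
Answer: $\frac{23}{3} \approx 7.6667$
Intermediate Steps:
$I{\left(u \right)} = - \frac{4}{3} + \frac{u}{3}$ ($I{\left(u \right)} = \frac{-4 + u}{3} = - \frac{4}{3} + \frac{u}{3}$)
$U{\left(H \right)} = 0$
$I{\left(27 \right)} + U{\left(-125 \right)} = \left(- \frac{4}{3} + \frac{1}{3} \cdot 27\right) + 0 = \left(- \frac{4}{3} + 9\right) + 0 = \frac{23}{3} + 0 = \frac{23}{3}$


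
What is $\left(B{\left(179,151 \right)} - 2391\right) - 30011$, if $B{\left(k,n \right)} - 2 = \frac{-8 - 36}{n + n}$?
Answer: $- \frac{4892422}{151} \approx -32400.0$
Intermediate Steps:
$B{\left(k,n \right)} = 2 - \frac{22}{n}$ ($B{\left(k,n \right)} = 2 + \frac{-8 - 36}{n + n} = 2 - \frac{44}{2 n} = 2 - 44 \frac{1}{2 n} = 2 - \frac{22}{n}$)
$\left(B{\left(179,151 \right)} - 2391\right) - 30011 = \left(\left(2 - \frac{22}{151}\right) - 2391\right) - 30011 = \left(\frac{280}{151} - 2391\right) - 30011 = - \frac{360761}{151} - 30011 = - \frac{4892422}{151}$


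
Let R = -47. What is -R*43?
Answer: 2021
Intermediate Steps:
-R*43 = -1*(-47)*43 = 47*43 = 2021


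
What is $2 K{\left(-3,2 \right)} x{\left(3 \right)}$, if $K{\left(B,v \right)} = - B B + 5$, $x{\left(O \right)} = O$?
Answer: $-24$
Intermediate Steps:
$K{\left(B,v \right)} = 5 - B^{2}$ ($K{\left(B,v \right)} = - B^{2} + 5 = 5 - B^{2}$)
$2 K{\left(-3,2 \right)} x{\left(3 \right)} = 2 \left(5 - \left(-3\right)^{2}\right) 3 = 2 \left(5 - 9\right) 3 = 2 \left(-4\right) 3 = \left(-8\right) 3 = -24$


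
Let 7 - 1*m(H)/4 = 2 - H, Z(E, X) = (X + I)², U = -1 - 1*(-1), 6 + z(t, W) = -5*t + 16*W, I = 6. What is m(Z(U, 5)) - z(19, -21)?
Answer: 941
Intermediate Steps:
z(t, W) = -6 - 5*t + 16*W (z(t, W) = -6 + (-5*t + 16*W) = -6 - 5*t + 16*W)
U = 0 (U = -1 + 1 = 0)
Z(E, X) = (6 + X)² (Z(E, X) = (X + 6)² = (6 + X)²)
m(H) = 20 + 4*H (m(H) = 28 - 4*(2 - H) = 28 + (-8 + 4*H) = 20 + 4*H)
m(Z(U, 5)) - z(19, -21) = (20 + 4*(6 + 5)²) - (-6 - 5*19 + 16*(-21)) = (20 + 4*11²) - (-6 - 95 - 336) = (20 + 4*121) - 1*(-437) = (20 + 484) + 437 = 504 + 437 = 941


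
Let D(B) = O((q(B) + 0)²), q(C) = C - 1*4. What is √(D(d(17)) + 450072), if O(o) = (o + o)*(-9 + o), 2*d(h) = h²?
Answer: √12471195002/4 ≈ 27919.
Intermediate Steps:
d(h) = h²/2
q(C) = -4 + C (q(C) = C - 4 = -4 + C)
O(o) = 2*o*(-9 + o) (O(o) = (2*o)*(-9 + o) = 2*o*(-9 + o))
D(B) = 2*(-4 + B)²*(-9 + (-4 + B)²) (D(B) = 2*((-4 + B) + 0)²*(-9 + ((-4 + B) + 0)²) = 2*(-4 + B)²*(-9 + (-4 + B)²))
√(D(d(17)) + 450072) = √(2*(-4 + (½)*17²)²*(-9 + (-4 + (½)*17²)²) + 450072) = √(2*(-4 + (½)*289)²*(-9 + (-4 + (½)*289)²) + 450072) = √(2*(-4 + 289/2)²*(-9 + (-4 + 289/2)²) + 450072) = √(2*(281/2)²*(-9 + (281/2)²) + 450072) = √(2*(78961/4)*(-9 + 78961/4) + 450072) = √(2*(78961/4)*(78925/4) + 450072) = √(6231996925/8 + 450072) = √(6235597501/8) = √12471195002/4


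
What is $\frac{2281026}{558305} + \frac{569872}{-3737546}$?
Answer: $\frac{373058055238}{94849573615} \approx 3.9332$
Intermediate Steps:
$\frac{2281026}{558305} + \frac{569872}{-3737546} = 2281026 \cdot \frac{1}{558305} + 569872 \left(- \frac{1}{3737546}\right) = \frac{207366}{50755} - \frac{284936}{1868773} = \frac{373058055238}{94849573615}$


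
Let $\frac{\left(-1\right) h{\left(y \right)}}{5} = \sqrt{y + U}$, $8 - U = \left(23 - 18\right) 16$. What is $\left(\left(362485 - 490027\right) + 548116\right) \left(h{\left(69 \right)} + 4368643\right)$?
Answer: $1837337661082 - 2102870 i \sqrt{3} \approx 1.8373 \cdot 10^{12} - 3.6423 \cdot 10^{6} i$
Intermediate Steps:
$U = -72$ ($U = 8 - \left(23 - 18\right) 16 = 8 - 5 \cdot 16 = 8 - 80 = -72$)
$h{\left(y \right)} = - 5 \sqrt{-72 + y}$ ($h{\left(y \right)} = - 5 \sqrt{y - 72} = - 5 \sqrt{-72 + y}$)
$\left(\left(362485 - 490027\right) + 548116\right) \left(h{\left(69 \right)} + 4368643\right) = \left(\left(362485 - 490027\right) + 548116\right) \left(- 5 \sqrt{-72 + 69} + 4368643\right) = \left(-127542 + 548116\right) \left(- 5 \sqrt{-3} + 4368643\right) = 420574 \left(- 5 i \sqrt{3} + 4368643\right) = 420574 \left(4368643 - 5 i \sqrt{3}\right) = 1837337661082 - 2102870 i \sqrt{3}$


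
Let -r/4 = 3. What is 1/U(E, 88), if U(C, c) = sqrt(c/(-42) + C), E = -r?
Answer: sqrt(273)/52 ≈ 0.31774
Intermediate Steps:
r = -12 (r = -4*3 = -12)
E = 12 (E = -1*(-12) = 12)
U(C, c) = sqrt(C - c/42) (U(C, c) = sqrt(c*(-1/42) + C) = sqrt(-c/42 + C) = sqrt(C - c/42))
1/U(E, 88) = 1/(sqrt(-42*88 + 1764*12)/42) = 1/(sqrt(-3696 + 21168)/42) = 1/(sqrt(17472)/42) = 1/((8*sqrt(273))/42) = 1/(4*sqrt(273)/21) = sqrt(273)/52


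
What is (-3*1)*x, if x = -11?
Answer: 33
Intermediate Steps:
(-3*1)*x = -3*1*(-11) = -3*(-11) = 33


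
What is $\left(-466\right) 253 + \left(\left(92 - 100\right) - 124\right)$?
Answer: $-118030$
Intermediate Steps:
$\left(-466\right) 253 + \left(\left(92 - 100\right) - 124\right) = -117898 - 132 = -118030$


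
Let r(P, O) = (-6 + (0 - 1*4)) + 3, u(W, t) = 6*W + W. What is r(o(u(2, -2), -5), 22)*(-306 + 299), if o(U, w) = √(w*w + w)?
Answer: 49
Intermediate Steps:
u(W, t) = 7*W
o(U, w) = √(w + w²) (o(U, w) = √(w² + w) = √(w + w²))
r(P, O) = -7 (r(P, O) = (-6 + (0 - 4)) + 3 = (-6 - 4) + 3 = -10 + 3 = -7)
r(o(u(2, -2), -5), 22)*(-306 + 299) = -7*(-306 + 299) = -7*(-7) = 49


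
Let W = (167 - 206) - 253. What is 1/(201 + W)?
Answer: -1/91 ≈ -0.010989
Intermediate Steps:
W = -292 (W = -39 - 253 = -292)
1/(201 + W) = 1/(201 - 292) = 1/(-91) = -1/91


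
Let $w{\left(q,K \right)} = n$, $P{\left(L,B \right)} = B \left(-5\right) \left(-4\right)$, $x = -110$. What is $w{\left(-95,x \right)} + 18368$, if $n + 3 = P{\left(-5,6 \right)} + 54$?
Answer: $18539$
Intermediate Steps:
$P{\left(L,B \right)} = 20 B$ ($P{\left(L,B \right)} = - 5 B \left(-4\right) = 20 B$)
$n = 171$ ($n = -3 + \left(20 \cdot 6 + 54\right) = -3 + \left(120 + 54\right) = -3 + 174 = 171$)
$w{\left(q,K \right)} = 171$
$w{\left(-95,x \right)} + 18368 = 171 + 18368 = 18539$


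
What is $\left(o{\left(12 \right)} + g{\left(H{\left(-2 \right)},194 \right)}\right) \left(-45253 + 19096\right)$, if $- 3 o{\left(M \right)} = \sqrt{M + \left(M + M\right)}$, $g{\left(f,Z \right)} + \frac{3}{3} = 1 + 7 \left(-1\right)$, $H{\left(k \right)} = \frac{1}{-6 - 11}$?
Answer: $235413$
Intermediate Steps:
$H{\left(k \right)} = - \frac{1}{17}$ ($H{\left(k \right)} = \frac{1}{-17} = - \frac{1}{17}$)
$g{\left(f,Z \right)} = -7$ ($g{\left(f,Z \right)} = -1 + \left(1 + 7 \left(-1\right)\right) = -1 + \left(1 - 7\right) = -1 - 6 = -7$)
$o{\left(M \right)} = - \frac{\sqrt{3} \sqrt{M}}{3}$ ($o{\left(M \right)} = - \frac{\sqrt{M + \left(M + M\right)}}{3} = - \frac{\sqrt{M + 2 M}}{3} = - \frac{\sqrt{3 M}}{3} = - \frac{\sqrt{3} \sqrt{M}}{3}$)
$\left(o{\left(12 \right)} + g{\left(H{\left(-2 \right)},194 \right)}\right) \left(-45253 + 19096\right) = \left(- \frac{\sqrt{3} \sqrt{12}}{3} - 7\right) \left(-45253 + 19096\right) = \left(- \frac{\sqrt{3} \cdot 2 \sqrt{3}}{3} - 7\right) \left(-26157\right) = \left(-2 - 7\right) \left(-26157\right) = \left(-9\right) \left(-26157\right) = 235413$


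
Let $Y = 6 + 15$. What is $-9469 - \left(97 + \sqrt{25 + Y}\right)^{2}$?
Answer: $-18924 - 194 \sqrt{46} \approx -20240.0$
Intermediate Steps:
$Y = 21$
$-9469 - \left(97 + \sqrt{25 + Y}\right)^{2} = -9469 - \left(97 + \sqrt{25 + 21}\right)^{2} = -9469 - \left(97 + \sqrt{46}\right)^{2}$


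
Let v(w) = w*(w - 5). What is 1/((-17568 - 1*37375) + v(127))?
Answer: -1/39449 ≈ -2.5349e-5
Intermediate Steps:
v(w) = w*(-5 + w)
1/((-17568 - 1*37375) + v(127)) = 1/((-17568 - 1*37375) + 127*(-5 + 127)) = 1/((-17568 - 37375) + 127*122) = 1/(-54943 + 15494) = 1/(-39449) = -1/39449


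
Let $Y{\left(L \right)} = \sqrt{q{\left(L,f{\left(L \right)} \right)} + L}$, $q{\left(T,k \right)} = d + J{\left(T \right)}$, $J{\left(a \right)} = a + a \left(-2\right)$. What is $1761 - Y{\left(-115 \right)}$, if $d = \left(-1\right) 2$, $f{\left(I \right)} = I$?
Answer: $1761 - i \sqrt{2} \approx 1761.0 - 1.4142 i$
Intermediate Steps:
$J{\left(a \right)} = - a$ ($J{\left(a \right)} = a - 2 a = - a$)
$d = -2$
$q{\left(T,k \right)} = -2 - T$
$Y{\left(L \right)} = i \sqrt{2}$ ($Y{\left(L \right)} = \sqrt{\left(-2 - L\right) + L} = \sqrt{-2} = i \sqrt{2}$)
$1761 - Y{\left(-115 \right)} = 1761 - i \sqrt{2}$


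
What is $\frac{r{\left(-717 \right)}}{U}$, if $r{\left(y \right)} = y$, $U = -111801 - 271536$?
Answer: $\frac{239}{127779} \approx 0.0018704$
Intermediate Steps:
$U = -383337$
$\frac{r{\left(-717 \right)}}{U} = - \frac{717}{-383337} = \left(-717\right) \left(- \frac{1}{383337}\right) = \frac{239}{127779}$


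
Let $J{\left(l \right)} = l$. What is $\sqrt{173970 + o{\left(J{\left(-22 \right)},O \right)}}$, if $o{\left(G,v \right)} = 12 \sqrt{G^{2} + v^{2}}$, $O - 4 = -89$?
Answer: $\sqrt{173970 + 12 \sqrt{7709}} \approx 418.36$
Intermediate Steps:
$O = -85$ ($O = 4 - 89 = -85$)
$\sqrt{173970 + o{\left(J{\left(-22 \right)},O \right)}} = \sqrt{173970 + 12 \sqrt{\left(-22\right)^{2} + \left(-85\right)^{2}}} = \sqrt{173970 + 12 \sqrt{484 + 7225}} = \sqrt{173970 + 12 \sqrt{7709}}$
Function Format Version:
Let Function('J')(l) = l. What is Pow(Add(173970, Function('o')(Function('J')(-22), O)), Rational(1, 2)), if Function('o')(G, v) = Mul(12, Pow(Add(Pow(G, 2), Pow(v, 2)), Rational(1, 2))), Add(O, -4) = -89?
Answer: Pow(Add(173970, Mul(12, Pow(7709, Rational(1, 2)))), Rational(1, 2)) ≈ 418.36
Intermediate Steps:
O = -85 (O = Add(4, -89) = -85)
Pow(Add(173970, Function('o')(Function('J')(-22), O)), Rational(1, 2)) = Pow(Add(173970, Mul(12, Pow(Add(Pow(-22, 2), Pow(-85, 2)), Rational(1, 2)))), Rational(1, 2)) = Pow(Add(173970, Mul(12, Pow(Add(484, 7225), Rational(1, 2)))), Rational(1, 2)) = Pow(Add(173970, Mul(12, Pow(7709, Rational(1, 2)))), Rational(1, 2))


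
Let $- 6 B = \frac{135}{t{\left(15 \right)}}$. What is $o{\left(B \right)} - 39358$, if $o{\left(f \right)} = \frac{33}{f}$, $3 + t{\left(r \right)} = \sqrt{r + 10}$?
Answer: $- \frac{590414}{15} \approx -39361.0$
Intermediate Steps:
$t{\left(r \right)} = -3 + \sqrt{10 + r}$ ($t{\left(r \right)} = -3 + \sqrt{r + 10} = -3 + \sqrt{10 + r}$)
$B = - \frac{45}{4}$ ($B = - \frac{135 \frac{1}{-3 + \sqrt{10 + 15}}}{6} = - \frac{135 \frac{1}{-3 + \sqrt{25}}}{6} = - \frac{135 \frac{1}{-3 + 5}}{6} = - \frac{135 \cdot \frac{1}{2}}{6} = \left(- \frac{1}{6}\right) \frac{135}{2} = - \frac{45}{4} \approx -11.25$)
$o{\left(B \right)} - 39358 = \frac{33}{- \frac{45}{4}} - 39358 = 33 \left(- \frac{4}{45}\right) - 39358 = - \frac{44}{15} - 39358 = - \frac{590414}{15}$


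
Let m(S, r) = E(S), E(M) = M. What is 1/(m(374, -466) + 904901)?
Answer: 1/905275 ≈ 1.1046e-6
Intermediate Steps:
m(S, r) = S
1/(m(374, -466) + 904901) = 1/(374 + 904901) = 1/905275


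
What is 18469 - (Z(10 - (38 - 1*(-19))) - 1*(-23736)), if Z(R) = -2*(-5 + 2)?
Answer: -5273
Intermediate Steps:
Z(R) = 6 (Z(R) = -2*(-3) = 6)
18469 - (Z(10 - (38 - 1*(-19))) - 1*(-23736)) = 18469 - (6 - 1*(-23736)) = 18469 - (6 + 23736) = 18469 - 1*23742 = 18469 - 23742 = -5273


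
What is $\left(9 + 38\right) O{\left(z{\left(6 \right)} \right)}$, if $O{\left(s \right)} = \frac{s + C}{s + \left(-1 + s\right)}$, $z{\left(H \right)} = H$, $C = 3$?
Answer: $\frac{423}{11} \approx 38.455$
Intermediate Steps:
$O{\left(s \right)} = \frac{3 + s}{-1 + 2 s}$ ($O{\left(s \right)} = \frac{s + 3}{s + \left(-1 + s\right)} = \frac{3 + s}{-1 + 2 s}$)
$\left(9 + 38\right) O{\left(z{\left(6 \right)} \right)} = \left(9 + 38\right) \frac{3 + 6}{-1 + 2 \cdot 6} = 47 \frac{1}{-1 + 12} \cdot 9 = 47 \cdot \frac{1}{11} \cdot 9 = 47 \cdot \frac{9}{11} = \frac{423}{11}$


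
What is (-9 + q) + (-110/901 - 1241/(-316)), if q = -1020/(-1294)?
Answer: -811748601/184211252 ≈ -4.4066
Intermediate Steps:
q = 510/647 (q = -1020*(-1/1294) = 510/647 ≈ 0.78825)
(-9 + q) + (-110/901 - 1241/(-316)) = (-9 + 510/647) + (-110/901 - 1241/(-316)) = -5313/647 + (-110*1/901 - 1241*(-1/316)) = -5313/647 + (-110/901 + 1241/316) = -5313/647 + 1083381/284716 = -811748601/184211252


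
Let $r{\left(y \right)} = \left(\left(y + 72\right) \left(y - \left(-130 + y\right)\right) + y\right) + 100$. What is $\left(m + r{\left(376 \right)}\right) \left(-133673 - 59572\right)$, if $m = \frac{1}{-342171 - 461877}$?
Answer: $- \frac{3041063221670305}{268016} \approx -1.1347 \cdot 10^{10}$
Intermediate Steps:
$m = - \frac{1}{804048}$ ($m = \frac{1}{-804048} = - \frac{1}{804048} \approx -1.2437 \cdot 10^{-6}$)
$r{\left(y \right)} = 9460 + 131 y$ ($r{\left(y \right)} = \left(\left(72 + y\right) 130 + y\right) + 100 = \left(\left(9360 + 130 y\right) + y\right) + 100 = \left(9360 + 131 y\right) + 100 = 9460 + 131 y$)
$\left(m + r{\left(376 \right)}\right) \left(-133673 - 59572\right) = \left(- \frac{1}{804048} + \left(9460 + 131 \cdot 376\right)\right) \left(-133673 - 59572\right) = \left(- \frac{1}{804048} + \left(9460 + 49256\right)\right) \left(-193245\right) = \left(- \frac{1}{804048} + 58716\right) \left(-193245\right) = \frac{47210482367}{804048} \left(-193245\right) = - \frac{3041063221670305}{268016}$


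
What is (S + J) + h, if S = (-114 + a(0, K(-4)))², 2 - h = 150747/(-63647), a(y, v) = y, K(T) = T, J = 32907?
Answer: 2921866282/63647 ≈ 45907.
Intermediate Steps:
h = 278041/63647 (h = 2 - 150747/(-63647) = 2 - 150747*(-1)/63647 = 2 - 1*(-150747/63647) = 2 + 150747/63647 = 278041/63647 ≈ 4.3685)
S = 12996 (S = (-114 + 0)² = (-114)² = 12996)
(S + J) + h = (12996 + 32907) + 278041/63647 = 45903 + 278041/63647 = 2921866282/63647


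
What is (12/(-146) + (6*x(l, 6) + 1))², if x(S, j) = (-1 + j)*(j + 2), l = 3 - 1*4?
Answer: 309302569/5329 ≈ 58041.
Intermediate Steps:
l = -1 (l = 3 - 4 = -1)
x(S, j) = (-1 + j)*(2 + j)
(12/(-146) + (6*x(l, 6) + 1))² = (12/(-146) + (6*(-2 + 6 + 6²) + 1))² = (12*(-1/146) + (6*(-2 + 6 + 36) + 1))² = (-6/73 + (6*40 + 1))² = (-6/73 + (240 + 1))² = (-6/73 + 241)² = (17587/73)² = 309302569/5329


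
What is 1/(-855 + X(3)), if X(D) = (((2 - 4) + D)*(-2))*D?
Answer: -1/861 ≈ -0.0011614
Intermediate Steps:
X(D) = D*(4 - 2*D) (X(D) = ((-2 + D)*(-2))*D = (4 - 2*D)*D = D*(4 - 2*D))
1/(-855 + X(3)) = 1/(-855 + 2*3*(2 - 1*3)) = 1/(-855 + 2*3*(2 - 3)) = 1/(-855 + 2*3*(-1)) = 1/(-855 - 6) = 1/(-861) = -1/861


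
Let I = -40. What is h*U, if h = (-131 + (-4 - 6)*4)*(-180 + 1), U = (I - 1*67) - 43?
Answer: -4591350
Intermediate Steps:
U = -150 (U = (-40 - 1*67) - 43 = (-40 - 67) - 43 = -107 - 43 = -150)
h = 30609 (h = (-131 - 10*4)*(-179) = (-131 - 40)*(-179) = -171*(-179) = 30609)
h*U = 30609*(-150) = -4591350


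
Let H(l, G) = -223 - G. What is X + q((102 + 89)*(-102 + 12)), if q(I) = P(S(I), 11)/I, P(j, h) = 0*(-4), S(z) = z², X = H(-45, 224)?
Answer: -447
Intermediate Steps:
X = -447 (X = -223 - 1*224 = -223 - 224 = -447)
P(j, h) = 0
q(I) = 0 (q(I) = 0/I = 0)
X + q((102 + 89)*(-102 + 12)) = -447 + 0 = -447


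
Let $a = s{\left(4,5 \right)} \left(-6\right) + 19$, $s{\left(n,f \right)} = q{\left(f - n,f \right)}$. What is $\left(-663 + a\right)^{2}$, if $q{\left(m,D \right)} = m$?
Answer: $422500$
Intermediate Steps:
$s{\left(n,f \right)} = f - n$
$a = 13$ ($a = \left(5 - 4\right) \left(-6\right) + 19 = 1 \left(-6\right) + 19 = -6 + 19 = 13$)
$\left(-663 + a\right)^{2} = \left(-663 + 13\right)^{2} = \left(-650\right)^{2} = 422500$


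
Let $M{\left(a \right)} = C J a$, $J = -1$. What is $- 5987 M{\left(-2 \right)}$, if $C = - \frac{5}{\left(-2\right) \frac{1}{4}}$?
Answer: $-119740$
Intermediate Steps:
$C = 10$ ($C = - \frac{5}{\left(-2\right) \frac{1}{4}} = - \frac{5}{- \frac{1}{2}} = \left(-5\right) \left(-2\right) = 10$)
$M{\left(a \right)} = - 10 a$ ($M{\left(a \right)} = 10 \left(-1\right) a = - 10 a$)
$- 5987 M{\left(-2 \right)} = - 5987 \left(\left(-10\right) \left(-2\right)\right) = \left(-5987\right) 20 = -119740$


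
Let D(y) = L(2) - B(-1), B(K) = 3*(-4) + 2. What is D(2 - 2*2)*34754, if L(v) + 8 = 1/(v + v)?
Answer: 156393/2 ≈ 78197.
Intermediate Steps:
B(K) = -10 (B(K) = -12 + 2 = -10)
L(v) = -8 + 1/(2*v) (L(v) = -8 + 1/(v + v) = -8 + 1/(2*v))
D(y) = 9/4 (D(y) = (-8 + (1/2)/2) - 1*(-10) = (-8 + (1/2)*(1/2)) + 10 = (-8 + 1/4) + 10 = -31/4 + 10 = 9/4)
D(2 - 2*2)*34754 = (9/4)*34754 = 156393/2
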